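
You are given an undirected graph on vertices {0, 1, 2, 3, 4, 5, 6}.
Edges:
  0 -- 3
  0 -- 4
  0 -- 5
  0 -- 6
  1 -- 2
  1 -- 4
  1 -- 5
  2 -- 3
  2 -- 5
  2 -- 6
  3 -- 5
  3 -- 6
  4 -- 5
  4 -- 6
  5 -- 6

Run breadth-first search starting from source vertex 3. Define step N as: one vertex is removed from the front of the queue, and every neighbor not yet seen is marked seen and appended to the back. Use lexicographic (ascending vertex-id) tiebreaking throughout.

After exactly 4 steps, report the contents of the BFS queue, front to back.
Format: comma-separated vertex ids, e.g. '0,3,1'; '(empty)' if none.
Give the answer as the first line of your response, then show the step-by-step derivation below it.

6,4,1

step 1: dequeue 3; queue=[0,2,5,6]; order=3
step 2: dequeue 0; queue=[2,5,6,4]; order=3,0
step 3: dequeue 2; queue=[5,6,4,1]; order=3,0,2
step 4: dequeue 5; queue=[6,4,1]; order=3,0,2,5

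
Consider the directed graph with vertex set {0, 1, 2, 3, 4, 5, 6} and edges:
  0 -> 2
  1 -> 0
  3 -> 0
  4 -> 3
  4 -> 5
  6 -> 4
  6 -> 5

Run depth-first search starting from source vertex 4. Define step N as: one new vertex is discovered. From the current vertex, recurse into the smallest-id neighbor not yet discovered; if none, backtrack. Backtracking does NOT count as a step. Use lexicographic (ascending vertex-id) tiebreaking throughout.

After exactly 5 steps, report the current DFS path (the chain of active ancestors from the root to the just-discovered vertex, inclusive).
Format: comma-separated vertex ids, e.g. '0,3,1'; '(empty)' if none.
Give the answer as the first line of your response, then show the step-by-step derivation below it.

4,5

step 1: discover 4; path=4; order=4
step 2: discover 3; path=4>3; order=4,3
step 3: discover 0; path=4>3>0; order=4,3,0
step 4: discover 2; path=4>3>0>2; order=4,3,0,2
step 5: discover 5; path=4>5; order=4,3,0,2,5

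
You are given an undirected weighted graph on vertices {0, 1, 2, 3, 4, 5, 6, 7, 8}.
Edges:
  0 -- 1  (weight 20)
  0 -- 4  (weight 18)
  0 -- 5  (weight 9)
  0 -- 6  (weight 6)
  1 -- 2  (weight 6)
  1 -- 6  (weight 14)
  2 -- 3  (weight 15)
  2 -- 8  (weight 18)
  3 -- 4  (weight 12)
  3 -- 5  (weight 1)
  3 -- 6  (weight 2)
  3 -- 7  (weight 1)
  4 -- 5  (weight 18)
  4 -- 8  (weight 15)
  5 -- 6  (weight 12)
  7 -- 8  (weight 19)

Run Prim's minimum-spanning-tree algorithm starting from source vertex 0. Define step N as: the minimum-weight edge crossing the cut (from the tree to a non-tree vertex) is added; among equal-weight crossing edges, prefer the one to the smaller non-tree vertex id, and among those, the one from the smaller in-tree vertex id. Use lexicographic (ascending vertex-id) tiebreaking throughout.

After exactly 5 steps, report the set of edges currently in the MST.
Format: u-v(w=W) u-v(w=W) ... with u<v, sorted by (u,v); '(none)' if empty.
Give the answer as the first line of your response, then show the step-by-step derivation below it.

0-6(w=6) 3-4(w=12) 3-5(w=1) 3-6(w=2) 3-7(w=1)

step 1: add edge 0-6 (w=6); MST = {0-6(w=6)}
step 2: add edge 3-6 (w=2); MST = {0-6(w=6) 3-6(w=2)}
step 3: add edge 3-5 (w=1); MST = {0-6(w=6) 3-5(w=1) 3-6(w=2)}
step 4: add edge 3-7 (w=1); MST = {0-6(w=6) 3-5(w=1) 3-6(w=2) 3-7(w=1)}
step 5: add edge 3-4 (w=12); MST = {0-6(w=6) 3-4(w=12) 3-5(w=1) 3-6(w=2) 3-7(w=1)}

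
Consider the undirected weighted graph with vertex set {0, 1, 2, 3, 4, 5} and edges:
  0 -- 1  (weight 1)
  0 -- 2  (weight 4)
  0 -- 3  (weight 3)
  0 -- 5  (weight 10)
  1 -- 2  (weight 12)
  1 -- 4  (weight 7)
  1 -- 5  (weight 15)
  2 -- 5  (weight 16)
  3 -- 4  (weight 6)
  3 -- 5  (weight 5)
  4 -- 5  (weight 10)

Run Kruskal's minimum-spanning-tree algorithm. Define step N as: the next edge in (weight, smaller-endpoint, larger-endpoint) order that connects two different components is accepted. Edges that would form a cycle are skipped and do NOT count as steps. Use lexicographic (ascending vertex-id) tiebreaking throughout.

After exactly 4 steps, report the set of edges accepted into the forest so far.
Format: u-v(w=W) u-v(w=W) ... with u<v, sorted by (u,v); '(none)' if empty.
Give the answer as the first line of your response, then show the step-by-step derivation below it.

0-1(w=1) 0-2(w=4) 0-3(w=3) 3-5(w=5)

step 1: add edge 0-1 (w=1); MST = {0-1(w=1)}
step 2: add edge 0-3 (w=3); MST = {0-1(w=1) 0-3(w=3)}
step 3: add edge 0-2 (w=4); MST = {0-1(w=1) 0-2(w=4) 0-3(w=3)}
step 4: add edge 3-5 (w=5); MST = {0-1(w=1) 0-2(w=4) 0-3(w=3) 3-5(w=5)}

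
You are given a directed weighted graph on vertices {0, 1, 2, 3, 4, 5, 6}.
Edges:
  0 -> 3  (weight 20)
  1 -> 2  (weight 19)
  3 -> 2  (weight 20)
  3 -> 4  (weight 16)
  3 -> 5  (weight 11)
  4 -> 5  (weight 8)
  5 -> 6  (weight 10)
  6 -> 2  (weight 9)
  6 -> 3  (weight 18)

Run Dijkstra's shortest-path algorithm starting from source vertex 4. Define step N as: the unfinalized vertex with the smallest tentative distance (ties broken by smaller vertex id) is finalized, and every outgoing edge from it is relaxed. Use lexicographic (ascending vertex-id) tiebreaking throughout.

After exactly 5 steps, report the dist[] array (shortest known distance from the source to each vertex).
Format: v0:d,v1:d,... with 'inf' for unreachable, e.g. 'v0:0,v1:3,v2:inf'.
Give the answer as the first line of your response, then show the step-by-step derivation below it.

v0:inf,v1:inf,v2:27,v3:36,v4:0,v5:8,v6:18

step 1: dist = v0:inf,v1:inf,v2:inf,v3:inf,v4:0,v5:8,v6:inf
step 2: dist = v0:inf,v1:inf,v2:inf,v3:inf,v4:0,v5:8,v6:18
step 3: dist = v0:inf,v1:inf,v2:27,v3:36,v4:0,v5:8,v6:18
step 4: dist = v0:inf,v1:inf,v2:27,v3:36,v4:0,v5:8,v6:18
step 5: dist = v0:inf,v1:inf,v2:27,v3:36,v4:0,v5:8,v6:18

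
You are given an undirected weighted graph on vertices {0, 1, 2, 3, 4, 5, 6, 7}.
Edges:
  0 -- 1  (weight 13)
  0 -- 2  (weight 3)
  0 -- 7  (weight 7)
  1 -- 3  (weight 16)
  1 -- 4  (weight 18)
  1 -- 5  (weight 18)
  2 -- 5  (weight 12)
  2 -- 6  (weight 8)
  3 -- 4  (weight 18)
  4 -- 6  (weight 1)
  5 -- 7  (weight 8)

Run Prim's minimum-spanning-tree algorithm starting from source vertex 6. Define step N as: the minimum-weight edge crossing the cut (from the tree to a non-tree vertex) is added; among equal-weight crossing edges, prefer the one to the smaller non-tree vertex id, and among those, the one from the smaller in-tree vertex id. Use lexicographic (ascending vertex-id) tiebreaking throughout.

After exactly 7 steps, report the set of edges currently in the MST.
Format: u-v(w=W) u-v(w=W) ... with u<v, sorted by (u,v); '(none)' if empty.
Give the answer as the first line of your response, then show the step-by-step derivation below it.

0-1(w=13) 0-2(w=3) 0-7(w=7) 1-3(w=16) 2-6(w=8) 4-6(w=1) 5-7(w=8)

step 1: add edge 4-6 (w=1); MST = {4-6(w=1)}
step 2: add edge 2-6 (w=8); MST = {2-6(w=8) 4-6(w=1)}
step 3: add edge 0-2 (w=3); MST = {0-2(w=3) 2-6(w=8) 4-6(w=1)}
step 4: add edge 0-7 (w=7); MST = {0-2(w=3) 0-7(w=7) 2-6(w=8) 4-6(w=1)}
step 5: add edge 5-7 (w=8); MST = {0-2(w=3) 0-7(w=7) 2-6(w=8) 4-6(w=1) 5-7(w=8)}
step 6: add edge 0-1 (w=13); MST = {0-1(w=13) 0-2(w=3) 0-7(w=7) 2-6(w=8) 4-6(w=1) 5-7(w=8)}
step 7: add edge 1-3 (w=16); MST = {0-1(w=13) 0-2(w=3) 0-7(w=7) 1-3(w=16) 2-6(w=8) 4-6(w=1) 5-7(w=8)}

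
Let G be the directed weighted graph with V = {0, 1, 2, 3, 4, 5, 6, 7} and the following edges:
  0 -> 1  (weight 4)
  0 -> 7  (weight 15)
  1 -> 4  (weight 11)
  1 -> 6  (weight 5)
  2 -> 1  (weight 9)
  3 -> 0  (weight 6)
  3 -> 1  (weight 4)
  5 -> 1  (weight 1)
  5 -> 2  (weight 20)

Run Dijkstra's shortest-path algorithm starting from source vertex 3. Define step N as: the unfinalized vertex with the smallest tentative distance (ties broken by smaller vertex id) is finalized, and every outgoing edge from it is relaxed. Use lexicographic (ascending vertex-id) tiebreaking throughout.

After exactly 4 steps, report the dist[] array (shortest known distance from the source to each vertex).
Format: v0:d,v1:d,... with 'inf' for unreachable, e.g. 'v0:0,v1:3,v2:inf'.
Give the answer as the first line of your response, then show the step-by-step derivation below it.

v0:6,v1:4,v2:inf,v3:0,v4:15,v5:inf,v6:9,v7:21

step 1: dist = v0:6,v1:4,v2:inf,v3:0,v4:inf,v5:inf,v6:inf,v7:inf
step 2: dist = v0:6,v1:4,v2:inf,v3:0,v4:15,v5:inf,v6:9,v7:inf
step 3: dist = v0:6,v1:4,v2:inf,v3:0,v4:15,v5:inf,v6:9,v7:21
step 4: dist = v0:6,v1:4,v2:inf,v3:0,v4:15,v5:inf,v6:9,v7:21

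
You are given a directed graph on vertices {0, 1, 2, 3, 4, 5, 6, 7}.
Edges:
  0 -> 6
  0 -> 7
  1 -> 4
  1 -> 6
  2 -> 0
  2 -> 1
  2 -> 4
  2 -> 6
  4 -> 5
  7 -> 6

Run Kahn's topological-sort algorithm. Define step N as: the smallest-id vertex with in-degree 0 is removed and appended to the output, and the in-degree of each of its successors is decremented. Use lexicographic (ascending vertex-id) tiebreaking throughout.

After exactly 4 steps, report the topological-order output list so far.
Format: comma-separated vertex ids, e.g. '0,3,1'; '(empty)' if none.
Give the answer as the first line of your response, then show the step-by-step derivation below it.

2,0,1,3

step 1: output 2; order=[2]; indeg=(0,0,0,0,1,1,3,1)
step 2: output 0; order=[2,0]; indeg=(0,0,0,0,1,1,2,0)
step 3: output 1; order=[2,0,1]; indeg=(0,0,0,0,0,1,1,0)
step 4: output 3; order=[2,0,1,3]; indeg=(0,0,0,0,0,1,1,0)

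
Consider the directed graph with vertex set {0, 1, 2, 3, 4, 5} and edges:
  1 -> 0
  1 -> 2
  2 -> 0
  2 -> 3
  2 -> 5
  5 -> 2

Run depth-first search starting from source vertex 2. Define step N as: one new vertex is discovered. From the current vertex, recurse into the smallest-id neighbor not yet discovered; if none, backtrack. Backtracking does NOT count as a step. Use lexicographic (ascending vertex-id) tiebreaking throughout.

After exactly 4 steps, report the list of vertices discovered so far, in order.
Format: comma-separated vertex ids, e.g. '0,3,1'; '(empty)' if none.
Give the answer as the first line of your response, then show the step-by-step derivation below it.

2,0,3,5

step 1: discover 2; path=2; order=2
step 2: discover 0; path=2>0; order=2,0
step 3: discover 3; path=2>3; order=2,0,3
step 4: discover 5; path=2>5; order=2,0,3,5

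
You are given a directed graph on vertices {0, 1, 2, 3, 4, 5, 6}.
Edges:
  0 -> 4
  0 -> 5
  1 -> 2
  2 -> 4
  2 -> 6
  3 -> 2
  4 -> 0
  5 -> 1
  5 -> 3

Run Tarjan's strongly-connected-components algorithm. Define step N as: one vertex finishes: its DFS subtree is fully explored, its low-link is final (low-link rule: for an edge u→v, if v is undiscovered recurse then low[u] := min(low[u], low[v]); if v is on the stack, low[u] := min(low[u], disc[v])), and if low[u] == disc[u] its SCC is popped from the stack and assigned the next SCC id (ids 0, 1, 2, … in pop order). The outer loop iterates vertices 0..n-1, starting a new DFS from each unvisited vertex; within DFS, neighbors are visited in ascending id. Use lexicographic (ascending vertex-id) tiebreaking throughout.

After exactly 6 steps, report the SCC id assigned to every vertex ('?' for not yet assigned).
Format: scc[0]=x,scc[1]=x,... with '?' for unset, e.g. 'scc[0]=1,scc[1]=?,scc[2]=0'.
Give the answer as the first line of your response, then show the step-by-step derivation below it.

scc[0]=?,scc[1]=?,scc[2]=?,scc[3]=?,scc[4]=?,scc[5]=?,scc[6]=0

step 1: low=(low[0]=0,low[1]=?,low[2]=?,low[3]=?,low[4]=0,low[5]=?,low[6]=?); scc=(scc[0]=?,scc[1]=?,scc[2]=?,scc[3]=?,scc[4]=?,scc[5]=?,scc[6]=?)
step 2: low=(low[0]=0,low[1]=3,low[2]=1,low[3]=?,low[4]=0,low[5]=2,low[6]=5); scc=(scc[0]=?,scc[1]=?,scc[2]=?,scc[3]=?,scc[4]=?,scc[5]=?,scc[6]=0)
step 3: low=(low[0]=0,low[1]=3,low[2]=1,low[3]=?,low[4]=0,low[5]=2,low[6]=5); scc=(scc[0]=?,scc[1]=?,scc[2]=?,scc[3]=?,scc[4]=?,scc[5]=?,scc[6]=0)
step 4: low=(low[0]=0,low[1]=1,low[2]=1,low[3]=?,low[4]=0,low[5]=2,low[6]=5); scc=(scc[0]=?,scc[1]=?,scc[2]=?,scc[3]=?,scc[4]=?,scc[5]=?,scc[6]=0)
step 5: low=(low[0]=0,low[1]=1,low[2]=1,low[3]=4,low[4]=0,low[5]=1,low[6]=5); scc=(scc[0]=?,scc[1]=?,scc[2]=?,scc[3]=?,scc[4]=?,scc[5]=?,scc[6]=0)
step 6: low=(low[0]=0,low[1]=1,low[2]=1,low[3]=4,low[4]=0,low[5]=1,low[6]=5); scc=(scc[0]=?,scc[1]=?,scc[2]=?,scc[3]=?,scc[4]=?,scc[5]=?,scc[6]=0)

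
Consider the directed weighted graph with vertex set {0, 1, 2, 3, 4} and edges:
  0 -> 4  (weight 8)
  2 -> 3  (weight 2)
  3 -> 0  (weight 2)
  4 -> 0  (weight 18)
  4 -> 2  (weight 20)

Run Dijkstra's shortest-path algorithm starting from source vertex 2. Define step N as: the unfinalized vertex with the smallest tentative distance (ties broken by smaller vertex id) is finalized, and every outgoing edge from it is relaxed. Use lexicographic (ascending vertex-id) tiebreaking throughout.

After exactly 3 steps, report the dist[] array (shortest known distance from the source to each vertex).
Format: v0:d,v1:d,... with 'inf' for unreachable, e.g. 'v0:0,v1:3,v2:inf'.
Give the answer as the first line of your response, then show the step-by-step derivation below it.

v0:4,v1:inf,v2:0,v3:2,v4:12

step 1: dist = v0:inf,v1:inf,v2:0,v3:2,v4:inf
step 2: dist = v0:4,v1:inf,v2:0,v3:2,v4:inf
step 3: dist = v0:4,v1:inf,v2:0,v3:2,v4:12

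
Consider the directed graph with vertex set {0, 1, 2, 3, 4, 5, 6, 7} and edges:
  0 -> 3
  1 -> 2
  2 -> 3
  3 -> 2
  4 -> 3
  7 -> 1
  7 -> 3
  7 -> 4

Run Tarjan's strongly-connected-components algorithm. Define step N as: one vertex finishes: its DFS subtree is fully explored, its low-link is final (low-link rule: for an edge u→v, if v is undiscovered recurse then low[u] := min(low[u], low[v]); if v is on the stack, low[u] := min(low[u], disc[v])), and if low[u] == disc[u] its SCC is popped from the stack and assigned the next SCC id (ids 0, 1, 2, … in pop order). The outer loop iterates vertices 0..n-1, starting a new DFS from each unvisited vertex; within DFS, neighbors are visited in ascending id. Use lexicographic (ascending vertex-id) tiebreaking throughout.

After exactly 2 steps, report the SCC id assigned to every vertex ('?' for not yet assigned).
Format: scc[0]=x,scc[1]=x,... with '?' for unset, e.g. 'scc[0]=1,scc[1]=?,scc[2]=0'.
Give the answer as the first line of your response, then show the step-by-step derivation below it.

scc[0]=?,scc[1]=?,scc[2]=0,scc[3]=0,scc[4]=?,scc[5]=?,scc[6]=?,scc[7]=?

step 1: low=(low[0]=0,low[1]=?,low[2]=1,low[3]=1,low[4]=?,low[5]=?,low[6]=?,low[7]=?); scc=(scc[0]=?,scc[1]=?,scc[2]=?,scc[3]=?,scc[4]=?,scc[5]=?,scc[6]=?,scc[7]=?)
step 2: low=(low[0]=0,low[1]=?,low[2]=1,low[3]=1,low[4]=?,low[5]=?,low[6]=?,low[7]=?); scc=(scc[0]=?,scc[1]=?,scc[2]=0,scc[3]=0,scc[4]=?,scc[5]=?,scc[6]=?,scc[7]=?)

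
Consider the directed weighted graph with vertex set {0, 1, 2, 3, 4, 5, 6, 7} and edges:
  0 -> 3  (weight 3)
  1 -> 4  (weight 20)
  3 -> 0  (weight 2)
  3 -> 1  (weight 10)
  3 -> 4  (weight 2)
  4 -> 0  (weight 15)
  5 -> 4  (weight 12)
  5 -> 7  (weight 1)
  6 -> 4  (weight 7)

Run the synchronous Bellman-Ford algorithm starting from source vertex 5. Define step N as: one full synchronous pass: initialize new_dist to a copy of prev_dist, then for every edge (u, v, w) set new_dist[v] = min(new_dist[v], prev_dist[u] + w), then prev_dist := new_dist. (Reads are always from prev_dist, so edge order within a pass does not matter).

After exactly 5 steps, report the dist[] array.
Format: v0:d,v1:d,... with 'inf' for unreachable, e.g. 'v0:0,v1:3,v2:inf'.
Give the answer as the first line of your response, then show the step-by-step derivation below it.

v0:27,v1:40,v2:inf,v3:30,v4:12,v5:0,v6:inf,v7:1

step 1: dist = v0:inf,v1:inf,v2:inf,v3:inf,v4:12,v5:0,v6:inf,v7:1
step 2: dist = v0:27,v1:inf,v2:inf,v3:inf,v4:12,v5:0,v6:inf,v7:1
step 3: dist = v0:27,v1:inf,v2:inf,v3:30,v4:12,v5:0,v6:inf,v7:1
step 4: dist = v0:27,v1:40,v2:inf,v3:30,v4:12,v5:0,v6:inf,v7:1
step 5: dist = v0:27,v1:40,v2:inf,v3:30,v4:12,v5:0,v6:inf,v7:1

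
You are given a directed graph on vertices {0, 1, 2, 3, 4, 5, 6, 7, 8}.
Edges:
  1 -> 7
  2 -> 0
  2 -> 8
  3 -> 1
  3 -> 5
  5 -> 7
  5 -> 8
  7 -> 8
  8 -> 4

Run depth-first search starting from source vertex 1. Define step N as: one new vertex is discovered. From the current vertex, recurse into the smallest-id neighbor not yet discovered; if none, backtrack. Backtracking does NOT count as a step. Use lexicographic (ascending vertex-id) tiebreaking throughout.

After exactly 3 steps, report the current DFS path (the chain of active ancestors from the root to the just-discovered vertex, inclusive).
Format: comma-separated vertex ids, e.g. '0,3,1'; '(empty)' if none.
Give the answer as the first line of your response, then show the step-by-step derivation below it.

1,7,8

step 1: discover 1; path=1; order=1
step 2: discover 7; path=1>7; order=1,7
step 3: discover 8; path=1>7>8; order=1,7,8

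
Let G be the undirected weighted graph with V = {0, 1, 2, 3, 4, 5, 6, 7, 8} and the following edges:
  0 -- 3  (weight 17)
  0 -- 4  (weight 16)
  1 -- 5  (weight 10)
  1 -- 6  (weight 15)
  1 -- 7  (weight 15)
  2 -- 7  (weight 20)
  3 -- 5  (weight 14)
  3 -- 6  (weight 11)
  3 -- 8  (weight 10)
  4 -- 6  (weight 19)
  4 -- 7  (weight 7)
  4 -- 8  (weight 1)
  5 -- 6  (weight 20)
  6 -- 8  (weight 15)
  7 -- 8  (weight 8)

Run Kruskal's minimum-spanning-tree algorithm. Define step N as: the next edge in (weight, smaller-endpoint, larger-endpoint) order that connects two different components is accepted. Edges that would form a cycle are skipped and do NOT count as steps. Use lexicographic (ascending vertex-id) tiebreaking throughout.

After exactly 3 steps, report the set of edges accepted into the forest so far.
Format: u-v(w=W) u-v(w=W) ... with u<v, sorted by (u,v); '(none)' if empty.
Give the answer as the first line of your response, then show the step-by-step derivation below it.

1-5(w=10) 4-7(w=7) 4-8(w=1)

step 1: add edge 4-8 (w=1); MST = {4-8(w=1)}
step 2: add edge 4-7 (w=7); MST = {4-7(w=7) 4-8(w=1)}
step 3: add edge 1-5 (w=10); MST = {1-5(w=10) 4-7(w=7) 4-8(w=1)}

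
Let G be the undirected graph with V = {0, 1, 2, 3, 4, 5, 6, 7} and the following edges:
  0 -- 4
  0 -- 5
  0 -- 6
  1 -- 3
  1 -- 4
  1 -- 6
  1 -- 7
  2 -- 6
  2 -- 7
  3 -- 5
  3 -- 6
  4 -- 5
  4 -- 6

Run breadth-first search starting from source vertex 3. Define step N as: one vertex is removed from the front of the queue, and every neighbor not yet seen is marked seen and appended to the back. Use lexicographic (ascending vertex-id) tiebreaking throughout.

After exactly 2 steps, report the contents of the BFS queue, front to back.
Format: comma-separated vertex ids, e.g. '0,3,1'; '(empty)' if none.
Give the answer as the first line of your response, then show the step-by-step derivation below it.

5,6,4,7

step 1: dequeue 3; queue=[1,5,6]; order=3
step 2: dequeue 1; queue=[5,6,4,7]; order=3,1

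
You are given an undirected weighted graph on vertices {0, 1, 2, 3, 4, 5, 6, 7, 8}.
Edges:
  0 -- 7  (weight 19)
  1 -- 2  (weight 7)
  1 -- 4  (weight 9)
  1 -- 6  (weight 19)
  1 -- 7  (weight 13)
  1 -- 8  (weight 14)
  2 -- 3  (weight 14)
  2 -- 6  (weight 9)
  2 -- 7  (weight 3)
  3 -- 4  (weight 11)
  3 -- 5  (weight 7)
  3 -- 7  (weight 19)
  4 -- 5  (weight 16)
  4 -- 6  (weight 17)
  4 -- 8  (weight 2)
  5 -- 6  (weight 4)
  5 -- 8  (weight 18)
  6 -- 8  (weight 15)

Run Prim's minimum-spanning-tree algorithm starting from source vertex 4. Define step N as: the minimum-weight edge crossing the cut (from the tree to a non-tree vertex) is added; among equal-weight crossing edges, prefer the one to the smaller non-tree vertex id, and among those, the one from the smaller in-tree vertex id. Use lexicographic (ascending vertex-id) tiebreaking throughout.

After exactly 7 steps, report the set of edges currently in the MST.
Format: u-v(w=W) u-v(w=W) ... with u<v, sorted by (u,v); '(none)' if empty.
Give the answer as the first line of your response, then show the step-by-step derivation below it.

1-2(w=7) 1-4(w=9) 2-6(w=9) 2-7(w=3) 3-5(w=7) 4-8(w=2) 5-6(w=4)

step 1: add edge 4-8 (w=2); MST = {4-8(w=2)}
step 2: add edge 1-4 (w=9); MST = {1-4(w=9) 4-8(w=2)}
step 3: add edge 1-2 (w=7); MST = {1-2(w=7) 1-4(w=9) 4-8(w=2)}
step 4: add edge 2-7 (w=3); MST = {1-2(w=7) 1-4(w=9) 2-7(w=3) 4-8(w=2)}
step 5: add edge 2-6 (w=9); MST = {1-2(w=7) 1-4(w=9) 2-6(w=9) 2-7(w=3) 4-8(w=2)}
step 6: add edge 5-6 (w=4); MST = {1-2(w=7) 1-4(w=9) 2-6(w=9) 2-7(w=3) 4-8(w=2) 5-6(w=4)}
step 7: add edge 3-5 (w=7); MST = {1-2(w=7) 1-4(w=9) 2-6(w=9) 2-7(w=3) 3-5(w=7) 4-8(w=2) 5-6(w=4)}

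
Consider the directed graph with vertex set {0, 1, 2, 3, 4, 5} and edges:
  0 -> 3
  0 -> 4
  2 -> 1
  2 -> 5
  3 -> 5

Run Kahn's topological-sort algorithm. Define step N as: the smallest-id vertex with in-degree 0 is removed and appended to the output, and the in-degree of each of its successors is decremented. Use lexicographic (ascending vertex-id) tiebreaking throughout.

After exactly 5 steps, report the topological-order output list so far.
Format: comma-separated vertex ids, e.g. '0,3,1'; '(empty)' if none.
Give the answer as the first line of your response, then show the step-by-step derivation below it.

0,2,1,3,4

step 1: output 0; order=[0]; indeg=(0,1,0,0,0,2)
step 2: output 2; order=[0,2]; indeg=(0,0,0,0,0,1)
step 3: output 1; order=[0,2,1]; indeg=(0,0,0,0,0,1)
step 4: output 3; order=[0,2,1,3]; indeg=(0,0,0,0,0,0)
step 5: output 4; order=[0,2,1,3,4]; indeg=(0,0,0,0,0,0)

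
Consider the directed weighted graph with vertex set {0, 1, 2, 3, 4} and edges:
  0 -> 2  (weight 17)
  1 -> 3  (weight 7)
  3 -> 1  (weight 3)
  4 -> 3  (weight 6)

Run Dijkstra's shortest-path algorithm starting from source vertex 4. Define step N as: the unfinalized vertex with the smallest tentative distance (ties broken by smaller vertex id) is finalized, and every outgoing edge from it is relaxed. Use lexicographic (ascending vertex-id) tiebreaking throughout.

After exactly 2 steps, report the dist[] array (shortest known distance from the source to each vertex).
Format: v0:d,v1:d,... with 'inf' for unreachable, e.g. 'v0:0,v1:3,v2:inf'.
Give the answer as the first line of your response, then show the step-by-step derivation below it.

v0:inf,v1:9,v2:inf,v3:6,v4:0

step 1: dist = v0:inf,v1:inf,v2:inf,v3:6,v4:0
step 2: dist = v0:inf,v1:9,v2:inf,v3:6,v4:0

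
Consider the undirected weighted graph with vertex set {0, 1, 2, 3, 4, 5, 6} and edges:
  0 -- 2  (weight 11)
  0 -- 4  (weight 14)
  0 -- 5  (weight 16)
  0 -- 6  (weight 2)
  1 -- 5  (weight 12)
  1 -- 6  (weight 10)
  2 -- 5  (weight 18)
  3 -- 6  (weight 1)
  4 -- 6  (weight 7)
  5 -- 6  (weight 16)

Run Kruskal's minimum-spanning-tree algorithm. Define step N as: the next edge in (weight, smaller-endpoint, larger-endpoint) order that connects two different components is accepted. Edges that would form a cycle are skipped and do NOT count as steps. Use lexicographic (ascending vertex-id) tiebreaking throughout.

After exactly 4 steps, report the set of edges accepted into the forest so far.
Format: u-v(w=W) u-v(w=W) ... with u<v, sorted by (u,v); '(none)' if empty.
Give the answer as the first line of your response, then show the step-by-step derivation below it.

0-6(w=2) 1-6(w=10) 3-6(w=1) 4-6(w=7)

step 1: add edge 3-6 (w=1); MST = {3-6(w=1)}
step 2: add edge 0-6 (w=2); MST = {0-6(w=2) 3-6(w=1)}
step 3: add edge 4-6 (w=7); MST = {0-6(w=2) 3-6(w=1) 4-6(w=7)}
step 4: add edge 1-6 (w=10); MST = {0-6(w=2) 1-6(w=10) 3-6(w=1) 4-6(w=7)}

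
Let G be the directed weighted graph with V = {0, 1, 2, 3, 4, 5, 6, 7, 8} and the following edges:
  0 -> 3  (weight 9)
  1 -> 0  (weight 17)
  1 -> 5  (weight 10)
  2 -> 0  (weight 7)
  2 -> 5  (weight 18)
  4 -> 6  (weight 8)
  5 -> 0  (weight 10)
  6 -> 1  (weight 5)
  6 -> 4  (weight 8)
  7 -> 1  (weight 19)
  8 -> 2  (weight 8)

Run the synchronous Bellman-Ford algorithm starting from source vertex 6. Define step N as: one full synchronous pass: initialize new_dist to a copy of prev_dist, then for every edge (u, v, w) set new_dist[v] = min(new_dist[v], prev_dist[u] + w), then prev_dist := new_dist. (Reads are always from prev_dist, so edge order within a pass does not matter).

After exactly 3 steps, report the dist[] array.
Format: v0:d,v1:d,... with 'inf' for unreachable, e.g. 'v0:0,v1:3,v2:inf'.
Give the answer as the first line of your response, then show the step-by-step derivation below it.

v0:22,v1:5,v2:inf,v3:31,v4:8,v5:15,v6:0,v7:inf,v8:inf

step 1: dist = v0:inf,v1:5,v2:inf,v3:inf,v4:8,v5:inf,v6:0,v7:inf,v8:inf
step 2: dist = v0:22,v1:5,v2:inf,v3:inf,v4:8,v5:15,v6:0,v7:inf,v8:inf
step 3: dist = v0:22,v1:5,v2:inf,v3:31,v4:8,v5:15,v6:0,v7:inf,v8:inf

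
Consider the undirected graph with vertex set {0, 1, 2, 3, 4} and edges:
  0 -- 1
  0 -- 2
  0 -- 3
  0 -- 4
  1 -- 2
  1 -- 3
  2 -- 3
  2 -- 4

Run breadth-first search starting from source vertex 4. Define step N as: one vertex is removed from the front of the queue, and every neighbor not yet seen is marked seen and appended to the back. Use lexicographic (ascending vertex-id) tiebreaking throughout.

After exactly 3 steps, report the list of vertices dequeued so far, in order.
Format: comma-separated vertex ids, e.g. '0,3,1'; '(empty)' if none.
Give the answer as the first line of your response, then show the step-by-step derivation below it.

4,0,2

step 1: dequeue 4; queue=[0,2]; order=4
step 2: dequeue 0; queue=[2,1,3]; order=4,0
step 3: dequeue 2; queue=[1,3]; order=4,0,2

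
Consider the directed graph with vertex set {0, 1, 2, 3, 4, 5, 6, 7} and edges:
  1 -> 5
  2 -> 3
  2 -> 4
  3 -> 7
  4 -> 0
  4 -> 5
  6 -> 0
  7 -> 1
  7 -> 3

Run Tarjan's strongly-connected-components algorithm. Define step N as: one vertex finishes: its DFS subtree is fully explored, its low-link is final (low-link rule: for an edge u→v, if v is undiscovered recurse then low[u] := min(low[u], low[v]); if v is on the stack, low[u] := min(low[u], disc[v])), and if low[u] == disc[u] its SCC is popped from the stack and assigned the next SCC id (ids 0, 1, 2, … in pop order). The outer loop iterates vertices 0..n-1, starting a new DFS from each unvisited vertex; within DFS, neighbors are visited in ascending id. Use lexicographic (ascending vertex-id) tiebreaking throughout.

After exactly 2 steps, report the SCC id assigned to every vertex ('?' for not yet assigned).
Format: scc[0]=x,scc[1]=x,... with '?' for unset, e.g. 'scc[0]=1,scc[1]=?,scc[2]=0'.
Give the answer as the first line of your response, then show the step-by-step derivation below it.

scc[0]=0,scc[1]=?,scc[2]=?,scc[3]=?,scc[4]=?,scc[5]=1,scc[6]=?,scc[7]=?

step 1: low=(low[0]=0,low[1]=?,low[2]=?,low[3]=?,low[4]=?,low[5]=?,low[6]=?,low[7]=?); scc=(scc[0]=0,scc[1]=?,scc[2]=?,scc[3]=?,scc[4]=?,scc[5]=?,scc[6]=?,scc[7]=?)
step 2: low=(low[0]=0,low[1]=1,low[2]=?,low[3]=?,low[4]=?,low[5]=2,low[6]=?,low[7]=?); scc=(scc[0]=0,scc[1]=?,scc[2]=?,scc[3]=?,scc[4]=?,scc[5]=1,scc[6]=?,scc[7]=?)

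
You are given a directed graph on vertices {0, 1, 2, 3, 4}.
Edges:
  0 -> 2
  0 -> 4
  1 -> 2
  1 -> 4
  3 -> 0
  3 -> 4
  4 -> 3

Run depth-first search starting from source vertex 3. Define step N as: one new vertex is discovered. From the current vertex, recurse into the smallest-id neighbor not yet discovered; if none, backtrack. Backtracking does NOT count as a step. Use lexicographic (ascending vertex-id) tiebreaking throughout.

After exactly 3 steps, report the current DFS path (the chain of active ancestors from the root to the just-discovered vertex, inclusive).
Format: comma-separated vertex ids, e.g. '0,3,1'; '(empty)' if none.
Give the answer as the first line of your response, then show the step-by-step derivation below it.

3,0,2

step 1: discover 3; path=3; order=3
step 2: discover 0; path=3>0; order=3,0
step 3: discover 2; path=3>0>2; order=3,0,2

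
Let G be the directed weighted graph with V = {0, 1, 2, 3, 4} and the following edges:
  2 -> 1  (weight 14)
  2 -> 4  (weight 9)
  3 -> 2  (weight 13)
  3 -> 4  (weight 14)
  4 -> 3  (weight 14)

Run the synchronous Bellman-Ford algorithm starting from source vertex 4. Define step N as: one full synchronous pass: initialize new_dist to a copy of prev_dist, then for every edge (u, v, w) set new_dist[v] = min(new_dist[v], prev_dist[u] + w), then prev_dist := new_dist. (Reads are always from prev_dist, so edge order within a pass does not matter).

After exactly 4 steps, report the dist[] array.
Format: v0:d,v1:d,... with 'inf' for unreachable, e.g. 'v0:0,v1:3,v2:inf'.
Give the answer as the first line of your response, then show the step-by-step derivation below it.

v0:inf,v1:41,v2:27,v3:14,v4:0

step 1: dist = v0:inf,v1:inf,v2:inf,v3:14,v4:0
step 2: dist = v0:inf,v1:inf,v2:27,v3:14,v4:0
step 3: dist = v0:inf,v1:41,v2:27,v3:14,v4:0
step 4: dist = v0:inf,v1:41,v2:27,v3:14,v4:0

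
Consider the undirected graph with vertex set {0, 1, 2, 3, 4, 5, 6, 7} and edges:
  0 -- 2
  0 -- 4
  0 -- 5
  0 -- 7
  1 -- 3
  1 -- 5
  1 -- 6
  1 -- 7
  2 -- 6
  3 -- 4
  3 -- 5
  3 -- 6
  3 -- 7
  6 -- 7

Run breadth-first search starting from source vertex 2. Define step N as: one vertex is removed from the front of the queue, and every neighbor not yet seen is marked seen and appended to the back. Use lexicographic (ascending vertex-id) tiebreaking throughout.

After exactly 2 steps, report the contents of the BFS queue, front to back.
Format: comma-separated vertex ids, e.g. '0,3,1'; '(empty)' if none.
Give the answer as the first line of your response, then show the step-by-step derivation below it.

6,4,5,7

step 1: dequeue 2; queue=[0,6]; order=2
step 2: dequeue 0; queue=[6,4,5,7]; order=2,0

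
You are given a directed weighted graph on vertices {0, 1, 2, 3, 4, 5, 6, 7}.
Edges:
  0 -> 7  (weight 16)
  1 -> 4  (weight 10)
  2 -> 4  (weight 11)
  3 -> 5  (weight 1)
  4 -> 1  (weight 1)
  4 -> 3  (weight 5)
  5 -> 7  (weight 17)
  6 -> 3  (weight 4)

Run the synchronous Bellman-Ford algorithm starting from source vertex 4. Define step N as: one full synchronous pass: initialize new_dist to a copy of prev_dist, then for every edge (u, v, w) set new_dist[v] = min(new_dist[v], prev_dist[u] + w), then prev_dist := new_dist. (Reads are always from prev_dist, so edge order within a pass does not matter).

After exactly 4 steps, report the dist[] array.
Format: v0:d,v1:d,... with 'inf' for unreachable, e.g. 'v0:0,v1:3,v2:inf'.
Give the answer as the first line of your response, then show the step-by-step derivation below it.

v0:inf,v1:1,v2:inf,v3:5,v4:0,v5:6,v6:inf,v7:23

step 1: dist = v0:inf,v1:1,v2:inf,v3:5,v4:0,v5:inf,v6:inf,v7:inf
step 2: dist = v0:inf,v1:1,v2:inf,v3:5,v4:0,v5:6,v6:inf,v7:inf
step 3: dist = v0:inf,v1:1,v2:inf,v3:5,v4:0,v5:6,v6:inf,v7:23
step 4: dist = v0:inf,v1:1,v2:inf,v3:5,v4:0,v5:6,v6:inf,v7:23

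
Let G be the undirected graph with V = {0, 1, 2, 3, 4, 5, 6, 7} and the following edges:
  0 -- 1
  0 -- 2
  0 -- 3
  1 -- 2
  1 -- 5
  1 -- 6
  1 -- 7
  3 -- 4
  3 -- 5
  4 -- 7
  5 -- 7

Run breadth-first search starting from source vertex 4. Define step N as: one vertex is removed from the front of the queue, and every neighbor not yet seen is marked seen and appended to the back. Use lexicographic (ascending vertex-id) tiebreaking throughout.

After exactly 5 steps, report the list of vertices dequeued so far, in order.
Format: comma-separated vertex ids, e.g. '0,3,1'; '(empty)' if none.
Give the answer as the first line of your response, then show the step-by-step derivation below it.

4,3,7,0,5

step 1: dequeue 4; queue=[3,7]; order=4
step 2: dequeue 3; queue=[7,0,5]; order=4,3
step 3: dequeue 7; queue=[0,5,1]; order=4,3,7
step 4: dequeue 0; queue=[5,1,2]; order=4,3,7,0
step 5: dequeue 5; queue=[1,2]; order=4,3,7,0,5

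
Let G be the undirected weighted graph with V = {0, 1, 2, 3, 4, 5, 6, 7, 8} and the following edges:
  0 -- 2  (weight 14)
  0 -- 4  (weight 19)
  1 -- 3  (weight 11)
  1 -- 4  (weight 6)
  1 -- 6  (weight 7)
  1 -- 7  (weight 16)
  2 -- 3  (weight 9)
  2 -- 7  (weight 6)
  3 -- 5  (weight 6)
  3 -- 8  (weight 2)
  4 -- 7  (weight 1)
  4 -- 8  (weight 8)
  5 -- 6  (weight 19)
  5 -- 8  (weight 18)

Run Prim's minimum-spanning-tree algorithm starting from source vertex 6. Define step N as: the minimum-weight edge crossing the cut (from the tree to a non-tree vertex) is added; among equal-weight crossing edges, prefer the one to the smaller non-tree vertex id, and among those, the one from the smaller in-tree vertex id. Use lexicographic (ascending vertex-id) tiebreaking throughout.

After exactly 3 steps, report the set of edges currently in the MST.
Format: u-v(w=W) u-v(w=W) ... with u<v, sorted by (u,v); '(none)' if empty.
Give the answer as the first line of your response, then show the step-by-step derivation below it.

1-4(w=6) 1-6(w=7) 4-7(w=1)

step 1: add edge 1-6 (w=7); MST = {1-6(w=7)}
step 2: add edge 1-4 (w=6); MST = {1-4(w=6) 1-6(w=7)}
step 3: add edge 4-7 (w=1); MST = {1-4(w=6) 1-6(w=7) 4-7(w=1)}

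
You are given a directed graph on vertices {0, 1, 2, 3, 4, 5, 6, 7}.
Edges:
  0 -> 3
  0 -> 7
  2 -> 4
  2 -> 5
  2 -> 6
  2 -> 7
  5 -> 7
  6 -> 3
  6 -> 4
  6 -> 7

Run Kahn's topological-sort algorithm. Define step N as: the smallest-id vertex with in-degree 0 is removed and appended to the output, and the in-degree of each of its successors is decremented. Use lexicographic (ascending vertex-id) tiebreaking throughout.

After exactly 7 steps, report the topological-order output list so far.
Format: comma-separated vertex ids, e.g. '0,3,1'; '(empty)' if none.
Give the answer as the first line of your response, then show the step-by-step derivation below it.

0,1,2,5,6,3,4

step 1: output 0; order=[0]; indeg=(0,0,0,1,2,1,1,3)
step 2: output 1; order=[0,1]; indeg=(0,0,0,1,2,1,1,3)
step 3: output 2; order=[0,1,2]; indeg=(0,0,0,1,1,0,0,2)
step 4: output 5; order=[0,1,2,5]; indeg=(0,0,0,1,1,0,0,1)
step 5: output 6; order=[0,1,2,5,6]; indeg=(0,0,0,0,0,0,0,0)
step 6: output 3; order=[0,1,2,5,6,3]; indeg=(0,0,0,0,0,0,0,0)
step 7: output 4; order=[0,1,2,5,6,3,4]; indeg=(0,0,0,0,0,0,0,0)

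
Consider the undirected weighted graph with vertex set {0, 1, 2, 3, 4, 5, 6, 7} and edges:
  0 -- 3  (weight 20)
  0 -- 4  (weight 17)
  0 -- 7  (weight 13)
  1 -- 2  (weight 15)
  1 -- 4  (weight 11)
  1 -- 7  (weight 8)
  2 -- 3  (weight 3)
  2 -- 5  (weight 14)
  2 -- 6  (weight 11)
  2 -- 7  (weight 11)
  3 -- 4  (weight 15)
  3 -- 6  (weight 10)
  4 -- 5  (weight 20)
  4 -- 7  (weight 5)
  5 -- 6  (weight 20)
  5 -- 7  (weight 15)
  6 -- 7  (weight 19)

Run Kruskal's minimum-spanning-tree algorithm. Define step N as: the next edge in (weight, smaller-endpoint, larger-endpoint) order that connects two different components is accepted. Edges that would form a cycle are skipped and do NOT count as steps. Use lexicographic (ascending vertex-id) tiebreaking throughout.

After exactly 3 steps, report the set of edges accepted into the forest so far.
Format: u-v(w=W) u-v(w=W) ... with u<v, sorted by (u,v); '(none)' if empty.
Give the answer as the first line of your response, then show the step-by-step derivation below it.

1-7(w=8) 2-3(w=3) 4-7(w=5)

step 1: add edge 2-3 (w=3); MST = {2-3(w=3)}
step 2: add edge 4-7 (w=5); MST = {2-3(w=3) 4-7(w=5)}
step 3: add edge 1-7 (w=8); MST = {1-7(w=8) 2-3(w=3) 4-7(w=5)}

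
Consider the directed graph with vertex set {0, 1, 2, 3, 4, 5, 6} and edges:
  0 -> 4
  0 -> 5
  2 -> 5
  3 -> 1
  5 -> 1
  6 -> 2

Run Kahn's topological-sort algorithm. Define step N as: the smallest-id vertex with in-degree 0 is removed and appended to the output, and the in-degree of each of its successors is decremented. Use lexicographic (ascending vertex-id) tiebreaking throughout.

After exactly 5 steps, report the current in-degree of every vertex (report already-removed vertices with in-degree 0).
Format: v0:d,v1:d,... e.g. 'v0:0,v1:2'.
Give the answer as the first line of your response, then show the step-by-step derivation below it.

v0:0,v1:1,v2:0,v3:0,v4:0,v5:0,v6:0

step 1: output 0; order=[0]; indeg=(0,2,1,0,0,1,0)
step 2: output 3; order=[0,3]; indeg=(0,1,1,0,0,1,0)
step 3: output 4; order=[0,3,4]; indeg=(0,1,1,0,0,1,0)
step 4: output 6; order=[0,3,4,6]; indeg=(0,1,0,0,0,1,0)
step 5: output 2; order=[0,3,4,6,2]; indeg=(0,1,0,0,0,0,0)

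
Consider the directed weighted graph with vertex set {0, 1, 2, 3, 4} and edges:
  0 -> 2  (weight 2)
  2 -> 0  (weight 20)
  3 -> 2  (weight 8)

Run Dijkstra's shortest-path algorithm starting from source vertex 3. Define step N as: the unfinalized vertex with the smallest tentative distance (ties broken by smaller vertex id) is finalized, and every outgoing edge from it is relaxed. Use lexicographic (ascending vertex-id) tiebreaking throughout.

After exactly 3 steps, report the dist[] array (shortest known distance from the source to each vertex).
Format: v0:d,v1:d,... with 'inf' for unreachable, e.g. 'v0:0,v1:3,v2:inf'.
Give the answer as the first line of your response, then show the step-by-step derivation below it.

v0:28,v1:inf,v2:8,v3:0,v4:inf

step 1: dist = v0:inf,v1:inf,v2:8,v3:0,v4:inf
step 2: dist = v0:28,v1:inf,v2:8,v3:0,v4:inf
step 3: dist = v0:28,v1:inf,v2:8,v3:0,v4:inf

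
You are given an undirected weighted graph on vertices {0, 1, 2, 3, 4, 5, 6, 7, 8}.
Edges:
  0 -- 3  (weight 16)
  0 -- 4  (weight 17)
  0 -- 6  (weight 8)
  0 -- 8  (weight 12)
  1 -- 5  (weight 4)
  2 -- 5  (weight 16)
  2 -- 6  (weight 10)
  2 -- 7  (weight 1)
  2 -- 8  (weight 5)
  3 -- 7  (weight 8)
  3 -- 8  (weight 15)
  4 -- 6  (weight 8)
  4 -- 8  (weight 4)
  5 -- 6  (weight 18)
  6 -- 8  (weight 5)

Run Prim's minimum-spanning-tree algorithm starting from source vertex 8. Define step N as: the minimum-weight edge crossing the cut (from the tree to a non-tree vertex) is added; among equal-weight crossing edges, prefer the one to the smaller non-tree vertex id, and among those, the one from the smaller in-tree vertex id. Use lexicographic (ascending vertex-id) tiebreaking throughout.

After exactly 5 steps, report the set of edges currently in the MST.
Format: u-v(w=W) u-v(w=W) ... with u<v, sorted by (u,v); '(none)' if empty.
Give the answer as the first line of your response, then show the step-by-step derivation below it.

0-6(w=8) 2-7(w=1) 2-8(w=5) 4-8(w=4) 6-8(w=5)

step 1: add edge 4-8 (w=4); MST = {4-8(w=4)}
step 2: add edge 2-8 (w=5); MST = {2-8(w=5) 4-8(w=4)}
step 3: add edge 2-7 (w=1); MST = {2-7(w=1) 2-8(w=5) 4-8(w=4)}
step 4: add edge 6-8 (w=5); MST = {2-7(w=1) 2-8(w=5) 4-8(w=4) 6-8(w=5)}
step 5: add edge 0-6 (w=8); MST = {0-6(w=8) 2-7(w=1) 2-8(w=5) 4-8(w=4) 6-8(w=5)}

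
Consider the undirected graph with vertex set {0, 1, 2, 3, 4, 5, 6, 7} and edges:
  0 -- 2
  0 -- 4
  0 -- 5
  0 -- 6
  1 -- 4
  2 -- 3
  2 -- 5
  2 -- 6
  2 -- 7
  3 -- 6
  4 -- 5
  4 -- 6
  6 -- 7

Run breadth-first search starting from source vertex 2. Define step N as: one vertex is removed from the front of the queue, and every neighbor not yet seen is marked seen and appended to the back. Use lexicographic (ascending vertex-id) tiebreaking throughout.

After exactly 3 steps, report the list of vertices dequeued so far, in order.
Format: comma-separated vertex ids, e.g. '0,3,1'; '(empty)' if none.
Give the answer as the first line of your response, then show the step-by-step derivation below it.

2,0,3

step 1: dequeue 2; queue=[0,3,5,6,7]; order=2
step 2: dequeue 0; queue=[3,5,6,7,4]; order=2,0
step 3: dequeue 3; queue=[5,6,7,4]; order=2,0,3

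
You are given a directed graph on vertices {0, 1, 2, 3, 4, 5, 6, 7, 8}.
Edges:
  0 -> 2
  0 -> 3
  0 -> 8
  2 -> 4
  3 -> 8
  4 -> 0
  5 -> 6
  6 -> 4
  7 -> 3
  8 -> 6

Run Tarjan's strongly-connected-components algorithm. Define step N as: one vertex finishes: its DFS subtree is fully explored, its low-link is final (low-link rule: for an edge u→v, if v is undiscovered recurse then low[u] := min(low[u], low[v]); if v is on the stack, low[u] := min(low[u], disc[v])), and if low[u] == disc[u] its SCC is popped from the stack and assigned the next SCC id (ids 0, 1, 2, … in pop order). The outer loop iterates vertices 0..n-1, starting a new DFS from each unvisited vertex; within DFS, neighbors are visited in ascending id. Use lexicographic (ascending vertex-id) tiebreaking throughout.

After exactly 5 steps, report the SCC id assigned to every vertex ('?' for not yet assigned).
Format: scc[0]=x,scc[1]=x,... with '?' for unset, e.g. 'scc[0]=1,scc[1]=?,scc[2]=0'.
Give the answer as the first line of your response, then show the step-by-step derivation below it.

scc[0]=?,scc[1]=?,scc[2]=?,scc[3]=?,scc[4]=?,scc[5]=?,scc[6]=?,scc[7]=?,scc[8]=?

step 1: low=(low[0]=0,low[1]=?,low[2]=1,low[3]=?,low[4]=0,low[5]=?,low[6]=?,low[7]=?,low[8]=?); scc=(scc[0]=?,scc[1]=?,scc[2]=?,scc[3]=?,scc[4]=?,scc[5]=?,scc[6]=?,scc[7]=?,scc[8]=?)
step 2: low=(low[0]=0,low[1]=?,low[2]=0,low[3]=?,low[4]=0,low[5]=?,low[6]=?,low[7]=?,low[8]=?); scc=(scc[0]=?,scc[1]=?,scc[2]=?,scc[3]=?,scc[4]=?,scc[5]=?,scc[6]=?,scc[7]=?,scc[8]=?)
step 3: low=(low[0]=0,low[1]=?,low[2]=0,low[3]=3,low[4]=0,low[5]=?,low[6]=2,low[7]=?,low[8]=4); scc=(scc[0]=?,scc[1]=?,scc[2]=?,scc[3]=?,scc[4]=?,scc[5]=?,scc[6]=?,scc[7]=?,scc[8]=?)
step 4: low=(low[0]=0,low[1]=?,low[2]=0,low[3]=3,low[4]=0,low[5]=?,low[6]=2,low[7]=?,low[8]=2); scc=(scc[0]=?,scc[1]=?,scc[2]=?,scc[3]=?,scc[4]=?,scc[5]=?,scc[6]=?,scc[7]=?,scc[8]=?)
step 5: low=(low[0]=0,low[1]=?,low[2]=0,low[3]=2,low[4]=0,low[5]=?,low[6]=2,low[7]=?,low[8]=2); scc=(scc[0]=?,scc[1]=?,scc[2]=?,scc[3]=?,scc[4]=?,scc[5]=?,scc[6]=?,scc[7]=?,scc[8]=?)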